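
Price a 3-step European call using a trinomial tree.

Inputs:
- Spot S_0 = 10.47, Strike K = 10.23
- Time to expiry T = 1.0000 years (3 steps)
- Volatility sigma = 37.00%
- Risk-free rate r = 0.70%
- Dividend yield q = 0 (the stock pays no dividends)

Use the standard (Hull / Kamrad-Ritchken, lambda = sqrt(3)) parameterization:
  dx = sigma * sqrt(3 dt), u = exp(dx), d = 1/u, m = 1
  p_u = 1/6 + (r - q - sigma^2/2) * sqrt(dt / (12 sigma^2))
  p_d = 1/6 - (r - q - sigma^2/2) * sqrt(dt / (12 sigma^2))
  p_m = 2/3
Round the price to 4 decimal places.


dt = T/N = 0.333333; dx = sigma*sqrt(3*dt) = 0.370000
u = exp(dx) = 1.447735; d = 1/u = 0.690734
p_u = 0.138986, p_m = 0.666667, p_d = 0.194347
Discount per step: exp(-r*dt) = 0.997669
Stock lattice S(k, j) with j the centered position index:
  k=0: S(0,+0) = 10.4700
  k=1: S(1,-1) = 7.2320; S(1,+0) = 10.4700; S(1,+1) = 15.1578
  k=2: S(2,-2) = 4.9954; S(2,-1) = 7.2320; S(2,+0) = 10.4700; S(2,+1) = 15.1578; S(2,+2) = 21.9444
  k=3: S(3,-3) = 3.4505; S(3,-2) = 4.9954; S(3,-1) = 7.2320; S(3,+0) = 10.4700; S(3,+1) = 15.1578; S(3,+2) = 21.9444; S(3,+3) = 31.7697
Terminal payoffs V(N, j) = max(S_T - K, 0):
  V(3,-3) = 0.000000; V(3,-2) = 0.000000; V(3,-1) = 0.000000; V(3,+0) = 0.240000; V(3,+1) = 4.927781; V(3,+2) = 11.714445; V(3,+3) = 21.539732
Backward induction: V(k, j) = exp(-r*dt) * [p_u * V(k+1, j+1) + p_m * V(k+1, j) + p_d * V(k+1, j-1)]
  V(2,-2) = exp(-r*dt) * [p_u*0.000000 + p_m*0.000000 + p_d*0.000000] = 0.000000
  V(2,-1) = exp(-r*dt) * [p_u*0.240000 + p_m*0.000000 + p_d*0.000000] = 0.033279
  V(2,+0) = exp(-r*dt) * [p_u*4.927781 + p_m*0.240000 + p_d*0.000000] = 0.842926
  V(2,+1) = exp(-r*dt) * [p_u*11.714445 + p_m*4.927781 + p_d*0.240000] = 4.948421
  V(2,+2) = exp(-r*dt) * [p_u*21.539732 + p_m*11.714445 + p_d*4.927781] = 11.733650
  V(1,-1) = exp(-r*dt) * [p_u*0.842926 + p_m*0.033279 + p_d*0.000000] = 0.139017
  V(1,+0) = exp(-r*dt) * [p_u*4.948421 + p_m*0.842926 + p_d*0.033279] = 1.253254
  V(1,+1) = exp(-r*dt) * [p_u*11.733650 + p_m*4.948421 + p_d*0.842926] = 5.081715
  V(0,+0) = exp(-r*dt) * [p_u*5.081715 + p_m*1.253254 + p_d*0.139017] = 1.565154

Answer: Price = V(0,0) = 1.5652


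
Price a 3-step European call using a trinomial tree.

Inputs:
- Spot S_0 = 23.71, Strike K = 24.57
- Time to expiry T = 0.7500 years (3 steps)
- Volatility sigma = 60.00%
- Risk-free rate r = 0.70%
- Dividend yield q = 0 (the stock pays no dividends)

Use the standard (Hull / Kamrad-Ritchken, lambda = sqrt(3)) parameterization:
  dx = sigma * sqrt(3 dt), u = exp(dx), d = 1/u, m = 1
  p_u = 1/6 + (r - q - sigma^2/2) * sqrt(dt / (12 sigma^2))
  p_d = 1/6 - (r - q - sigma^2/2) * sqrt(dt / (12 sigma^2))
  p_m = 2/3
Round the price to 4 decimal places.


dt = T/N = 0.250000; dx = sigma*sqrt(3*dt) = 0.519615
u = exp(dx) = 1.681381; d = 1/u = 0.594749
p_u = 0.125049, p_m = 0.666667, p_d = 0.208284
Discount per step: exp(-r*dt) = 0.998252
Stock lattice S(k, j) with j the centered position index:
  k=0: S(0,+0) = 23.7100
  k=1: S(1,-1) = 14.1015; S(1,+0) = 23.7100; S(1,+1) = 39.8655
  k=2: S(2,-2) = 8.3869; S(2,-1) = 14.1015; S(2,+0) = 23.7100; S(2,+1) = 39.8655; S(2,+2) = 67.0291
  k=3: S(3,-3) = 4.9881; S(3,-2) = 8.3869; S(3,-1) = 14.1015; S(3,+0) = 23.7100; S(3,+1) = 39.8655; S(3,+2) = 67.0291; S(3,+3) = 112.7015
Terminal payoffs V(N, j) = max(S_T - K, 0):
  V(3,-3) = 0.000000; V(3,-2) = 0.000000; V(3,-1) = 0.000000; V(3,+0) = 0.000000; V(3,+1) = 15.295534; V(3,+2) = 42.459136; V(3,+3) = 88.131488
Backward induction: V(k, j) = exp(-r*dt) * [p_u * V(k+1, j+1) + p_m * V(k+1, j) + p_d * V(k+1, j-1)]
  V(2,-2) = exp(-r*dt) * [p_u*0.000000 + p_m*0.000000 + p_d*0.000000] = 0.000000
  V(2,-1) = exp(-r*dt) * [p_u*0.000000 + p_m*0.000000 + p_d*0.000000] = 0.000000
  V(2,+0) = exp(-r*dt) * [p_u*15.295534 + p_m*0.000000 + p_d*0.000000] = 1.909352
  V(2,+1) = exp(-r*dt) * [p_u*42.459136 + p_m*15.295534 + p_d*0.000000] = 15.479397
  V(2,+2) = exp(-r*dt) * [p_u*88.131488 + p_m*42.459136 + p_d*15.295534] = 42.438357
  V(1,-1) = exp(-r*dt) * [p_u*1.909352 + p_m*0.000000 + p_d*0.000000] = 0.238346
  V(1,+0) = exp(-r*dt) * [p_u*15.479397 + p_m*1.909352 + p_d*0.000000] = 3.202980
  V(1,+1) = exp(-r*dt) * [p_u*42.438357 + p_m*15.479397 + p_d*1.909352] = 15.996156
  V(0,+0) = exp(-r*dt) * [p_u*15.996156 + p_m*3.202980 + p_d*0.238346] = 4.177954

Answer: Price = V(0,0) = 4.1780


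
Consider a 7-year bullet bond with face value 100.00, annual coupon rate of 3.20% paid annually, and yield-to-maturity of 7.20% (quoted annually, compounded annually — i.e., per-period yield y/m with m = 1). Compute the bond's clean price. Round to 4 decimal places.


Coupon per period c = face * coupon_rate / m = 3.200000
Periods per year m = 1; per-period yield y/m = 0.072000
Number of cashflows N = 7
Cashflows (t years, CF_t, discount factor 1/(1+y/m)^(m*t), PV):
  t = 1.0000: CF_t = 3.200000, DF = 0.932836, PV = 2.985075
  t = 2.0000: CF_t = 3.200000, DF = 0.870183, PV = 2.784585
  t = 3.0000: CF_t = 3.200000, DF = 0.811738, PV = 2.597560
  t = 4.0000: CF_t = 3.200000, DF = 0.757218, PV = 2.423097
  t = 5.0000: CF_t = 3.200000, DF = 0.706360, PV = 2.260352
  t = 6.0000: CF_t = 3.200000, DF = 0.658918, PV = 2.108537
  t = 7.0000: CF_t = 103.200000, DF = 0.614662, PV = 63.433139
Price P = sum_t PV_t = 78.592344

Answer: Price = 78.5923


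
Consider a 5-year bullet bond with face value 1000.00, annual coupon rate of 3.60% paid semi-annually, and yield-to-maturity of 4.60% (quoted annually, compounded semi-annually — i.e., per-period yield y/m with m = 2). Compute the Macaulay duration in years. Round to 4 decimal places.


Coupon per period c = face * coupon_rate / m = 18.000000
Periods per year m = 2; per-period yield y/m = 0.023000
Number of cashflows N = 10
Cashflows (t years, CF_t, discount factor 1/(1+y/m)^(m*t), PV):
  t = 0.5000: CF_t = 18.000000, DF = 0.977517, PV = 17.595308
  t = 1.0000: CF_t = 18.000000, DF = 0.955540, PV = 17.199714
  t = 1.5000: CF_t = 18.000000, DF = 0.934056, PV = 16.813015
  t = 2.0000: CF_t = 18.000000, DF = 0.913056, PV = 16.435010
  t = 2.5000: CF_t = 18.000000, DF = 0.892528, PV = 16.065503
  t = 3.0000: CF_t = 18.000000, DF = 0.872461, PV = 15.704304
  t = 3.5000: CF_t = 18.000000, DF = 0.852846, PV = 15.351226
  t = 4.0000: CF_t = 18.000000, DF = 0.833671, PV = 15.006086
  t = 4.5000: CF_t = 18.000000, DF = 0.814928, PV = 14.668706
  t = 5.0000: CF_t = 1018.000000, DF = 0.796606, PV = 810.945076
Price P = sum_t PV_t = 955.783949
Macaulay numerator sum_t t * PV_t:
  t * PV_t at t = 0.5000: 8.797654
  t * PV_t at t = 1.0000: 17.199714
  t * PV_t at t = 1.5000: 25.219523
  t * PV_t at t = 2.0000: 32.870020
  t * PV_t at t = 2.5000: 40.163758
  t * PV_t at t = 3.0000: 47.112913
  t * PV_t at t = 3.5000: 53.729291
  t * PV_t at t = 4.0000: 60.024345
  t * PV_t at t = 4.5000: 66.009177
  t * PV_t at t = 5.0000: 4054.725378
Macaulay duration D = (sum_t t * PV_t) / P = 4405.851772 / 955.783949 = 4.609673

Answer: Macaulay duration = 4.6097 years


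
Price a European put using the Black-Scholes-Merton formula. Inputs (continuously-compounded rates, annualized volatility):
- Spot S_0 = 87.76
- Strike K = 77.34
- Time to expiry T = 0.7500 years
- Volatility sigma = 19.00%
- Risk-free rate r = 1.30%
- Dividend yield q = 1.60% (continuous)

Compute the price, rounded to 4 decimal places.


d1 = (ln(S/K) + (r - q + 0.5*sigma^2) * T) / (sigma * sqrt(T)) = 0.83674481
d2 = d1 - sigma * sqrt(T) = 0.67219998
exp(-rT) = 0.99029738; exp(-qT) = 0.98807171
P = K * exp(-rT) * N(-d2) - S_0 * exp(-qT) * N(-d1)
N(-d1) = 0.20136801; N(-d2) = 0.25072820
P = 77.3400 * 0.99029738 * 0.25072820 - 87.7600 * 0.98807171 * 0.20136801 = 1.7419

Answer: Price = 1.7419


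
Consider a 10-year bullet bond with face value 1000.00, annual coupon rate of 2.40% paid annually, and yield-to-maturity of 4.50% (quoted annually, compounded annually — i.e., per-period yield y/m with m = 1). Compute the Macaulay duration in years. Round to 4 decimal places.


Answer: Macaulay duration = 8.8927 years

Derivation:
Coupon per period c = face * coupon_rate / m = 24.000000
Periods per year m = 1; per-period yield y/m = 0.045000
Number of cashflows N = 10
Cashflows (t years, CF_t, discount factor 1/(1+y/m)^(m*t), PV):
  t = 1.0000: CF_t = 24.000000, DF = 0.956938, PV = 22.966507
  t = 2.0000: CF_t = 24.000000, DF = 0.915730, PV = 21.977519
  t = 3.0000: CF_t = 24.000000, DF = 0.876297, PV = 21.031118
  t = 4.0000: CF_t = 24.000000, DF = 0.838561, PV = 20.125472
  t = 5.0000: CF_t = 24.000000, DF = 0.802451, PV = 19.258825
  t = 6.0000: CF_t = 24.000000, DF = 0.767896, PV = 18.429498
  t = 7.0000: CF_t = 24.000000, DF = 0.734828, PV = 17.635883
  t = 8.0000: CF_t = 24.000000, DF = 0.703185, PV = 16.876443
  t = 9.0000: CF_t = 24.000000, DF = 0.672904, PV = 16.149706
  t = 10.0000: CF_t = 1024.000000, DF = 0.643928, PV = 659.381946
Price P = sum_t PV_t = 833.832918
Macaulay numerator sum_t t * PV_t:
  t * PV_t at t = 1.0000: 22.966507
  t * PV_t at t = 2.0000: 43.955038
  t * PV_t at t = 3.0000: 63.093355
  t * PV_t at t = 4.0000: 80.501889
  t * PV_t at t = 5.0000: 96.294126
  t * PV_t at t = 6.0000: 110.576986
  t * PV_t at t = 7.0000: 123.451181
  t * PV_t at t = 8.0000: 135.011544
  t * PV_t at t = 9.0000: 145.347356
  t * PV_t at t = 10.0000: 6593.819464
Macaulay duration D = (sum_t t * PV_t) / P = 7415.017447 / 833.832918 = 8.892690


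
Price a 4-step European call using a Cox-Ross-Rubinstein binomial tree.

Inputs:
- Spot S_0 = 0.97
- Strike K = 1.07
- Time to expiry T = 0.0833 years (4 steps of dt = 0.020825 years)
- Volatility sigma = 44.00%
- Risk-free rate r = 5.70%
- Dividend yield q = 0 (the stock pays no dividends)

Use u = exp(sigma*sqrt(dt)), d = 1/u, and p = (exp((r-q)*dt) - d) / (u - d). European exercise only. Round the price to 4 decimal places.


Answer: Price = V(0,0) = 0.0182

Derivation:
dt = T/N = 0.020825
u = exp(sigma*sqrt(dt)) = 1.065555; d = 1/u = 0.938478
p = (exp((r-q)*dt) - d) / (u - d) = 0.493478
Discount per step: exp(-r*dt) = 0.998814
Stock lattice S(k, i) with i counting down-moves:
  k=0: S(0,0) = 0.9700
  k=1: S(1,0) = 1.0336; S(1,1) = 0.9103
  k=2: S(2,0) = 1.1013; S(2,1) = 0.9700; S(2,2) = 0.8543
  k=3: S(3,0) = 1.1735; S(3,1) = 1.0336; S(3,2) = 0.9103; S(3,3) = 0.8018
  k=4: S(4,0) = 1.2505; S(4,1) = 1.1013; S(4,2) = 0.9700; S(4,3) = 0.8543; S(4,4) = 0.7524
Terminal payoffs V(N, i) = max(S_T - K, 0):
  V(4,0) = 0.180476; V(4,1) = 0.031345; V(4,2) = 0.000000; V(4,3) = 0.000000; V(4,4) = 0.000000
Backward induction: V(k, i) = exp(-r*dt) * [p * V(k+1, i) + (1-p) * V(k+1, i+1)].
  V(3,0) = exp(-r*dt) * [p*0.180476 + (1-p)*0.031345] = 0.104813
  V(3,1) = exp(-r*dt) * [p*0.031345 + (1-p)*0.000000] = 0.015450
  V(3,2) = exp(-r*dt) * [p*0.000000 + (1-p)*0.000000] = 0.000000
  V(3,3) = exp(-r*dt) * [p*0.000000 + (1-p)*0.000000] = 0.000000
  V(2,0) = exp(-r*dt) * [p*0.104813 + (1-p)*0.015450] = 0.059478
  V(2,1) = exp(-r*dt) * [p*0.015450 + (1-p)*0.000000] = 0.007615
  V(2,2) = exp(-r*dt) * [p*0.000000 + (1-p)*0.000000] = 0.000000
  V(1,0) = exp(-r*dt) * [p*0.059478 + (1-p)*0.007615] = 0.033169
  V(1,1) = exp(-r*dt) * [p*0.007615 + (1-p)*0.000000] = 0.003753
  V(0,0) = exp(-r*dt) * [p*0.033169 + (1-p)*0.003753] = 0.018248


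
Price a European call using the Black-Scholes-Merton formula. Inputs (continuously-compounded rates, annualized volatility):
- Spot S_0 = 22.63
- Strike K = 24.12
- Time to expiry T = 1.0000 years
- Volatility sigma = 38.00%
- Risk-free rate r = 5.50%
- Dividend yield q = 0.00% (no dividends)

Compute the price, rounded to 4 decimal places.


Answer: Price = 3.3264

Derivation:
d1 = (ln(S/K) + (r - q + 0.5*sigma^2) * T) / (sigma * sqrt(T)) = 0.16693444
d2 = d1 - sigma * sqrt(T) = -0.21306556
exp(-rT) = 0.94648515; exp(-qT) = 1.00000000
C = S_0 * exp(-qT) * N(d1) - K * exp(-rT) * N(d2)
N(d1) = 0.56628918; N(d2) = 0.41563791
C = 22.6300 * 1.00000000 * 0.56628918 - 24.1200 * 0.94648515 * 0.41563791 = 3.3264


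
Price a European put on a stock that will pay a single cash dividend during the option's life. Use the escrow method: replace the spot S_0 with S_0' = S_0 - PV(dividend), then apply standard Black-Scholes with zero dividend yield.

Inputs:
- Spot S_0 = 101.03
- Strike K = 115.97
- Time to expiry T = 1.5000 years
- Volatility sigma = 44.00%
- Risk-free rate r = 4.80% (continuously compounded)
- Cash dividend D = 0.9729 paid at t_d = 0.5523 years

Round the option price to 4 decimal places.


PV(D) = D * exp(-r * t_d) = 0.9729 * 0.97383792 = 0.94744691
S_0' = S_0 - PV(D) = 101.0300 - 0.94744691 = 100.08255309
d1 = (ln(S_0'/K) + (r + sigma^2/2)*T) / (sigma*sqrt(T)) = 0.12964451
d2 = d1 - sigma*sqrt(T) = -0.40924323
exp(-rT) = 0.93053090
N(-d1) = 0.44842384; N(-d2) = 0.65881941
P = K * exp(-rT) * N(-d2) - S_0' * N(-d1) = 115.9700 * 0.93053090 * 0.65881941 - 100.08255309 * 0.44842384 = 26.2162

Answer: Price = 26.2162


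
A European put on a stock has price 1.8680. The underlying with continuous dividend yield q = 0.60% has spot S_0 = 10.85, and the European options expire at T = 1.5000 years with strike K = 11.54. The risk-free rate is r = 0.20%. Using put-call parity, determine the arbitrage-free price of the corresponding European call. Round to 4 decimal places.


Put-call parity: C - P = S_0 * exp(-qT) - K * exp(-rT).
S_0 * exp(-qT) = 10.8500 * 0.99104038 = 10.75278811
K * exp(-rT) = 11.5400 * 0.99700450 = 11.50543188
C = P + S*exp(-qT) - K*exp(-rT)
C = 1.8680 + 10.75278811 - 11.50543188 = 1.1154

Answer: Call price = 1.1154


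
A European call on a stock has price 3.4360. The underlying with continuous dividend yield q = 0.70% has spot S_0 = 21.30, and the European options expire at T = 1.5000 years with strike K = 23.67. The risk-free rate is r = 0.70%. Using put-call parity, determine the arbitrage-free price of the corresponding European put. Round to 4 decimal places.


Answer: Put price = 5.7812

Derivation:
Put-call parity: C - P = S_0 * exp(-qT) - K * exp(-rT).
S_0 * exp(-qT) = 21.3000 * 0.98955493 = 21.07752006
K * exp(-rT) = 23.6700 * 0.98955493 = 23.42276525
P = C - S*exp(-qT) + K*exp(-rT)
P = 3.4360 - 21.07752006 + 23.42276525 = 5.7812


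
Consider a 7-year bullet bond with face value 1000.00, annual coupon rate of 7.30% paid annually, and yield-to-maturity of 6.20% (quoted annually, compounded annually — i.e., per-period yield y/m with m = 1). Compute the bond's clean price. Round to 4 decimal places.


Answer: Price = 1060.9721

Derivation:
Coupon per period c = face * coupon_rate / m = 73.000000
Periods per year m = 1; per-period yield y/m = 0.062000
Number of cashflows N = 7
Cashflows (t years, CF_t, discount factor 1/(1+y/m)^(m*t), PV):
  t = 1.0000: CF_t = 73.000000, DF = 0.941620, PV = 68.738230
  t = 2.0000: CF_t = 73.000000, DF = 0.886647, PV = 64.725263
  t = 3.0000: CF_t = 73.000000, DF = 0.834885, PV = 60.946576
  t = 4.0000: CF_t = 73.000000, DF = 0.786144, PV = 57.388489
  t = 5.0000: CF_t = 73.000000, DF = 0.740248, PV = 54.038126
  t = 6.0000: CF_t = 73.000000, DF = 0.697032, PV = 50.883357
  t = 7.0000: CF_t = 1073.000000, DF = 0.656339, PV = 704.252026
Price P = sum_t PV_t = 1060.972067


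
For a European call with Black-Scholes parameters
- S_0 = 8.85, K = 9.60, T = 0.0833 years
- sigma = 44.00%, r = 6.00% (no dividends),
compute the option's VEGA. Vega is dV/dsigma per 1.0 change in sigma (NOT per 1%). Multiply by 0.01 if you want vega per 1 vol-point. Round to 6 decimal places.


Answer: Vega = 0.881845

Derivation:
d1 = -0.5377062011; d2 = -0.6646978544
phi(d1) = 0.3452444671; exp(-qT) = 1.0000000000; exp(-rT) = 0.9950144692
Vega = S * exp(-qT) * phi(d1) * sqrt(T) = 8.8500 * 1.0000000000 * 0.3452444671 * 0.2886173938 = 0.881845


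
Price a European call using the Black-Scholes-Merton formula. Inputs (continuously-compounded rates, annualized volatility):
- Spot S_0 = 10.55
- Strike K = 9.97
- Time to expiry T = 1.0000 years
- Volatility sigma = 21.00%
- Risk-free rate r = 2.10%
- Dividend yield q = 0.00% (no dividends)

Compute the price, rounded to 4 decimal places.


Answer: Price = 1.2999

Derivation:
d1 = (ln(S/K) + (r - q + 0.5*sigma^2) * T) / (sigma * sqrt(T)) = 0.47426322
d2 = d1 - sigma * sqrt(T) = 0.26426322
exp(-rT) = 0.97921896; exp(-qT) = 1.00000000
C = S_0 * exp(-qT) * N(d1) - K * exp(-rT) * N(d2)
N(d1) = 0.68234389; N(d2) = 0.60421145
C = 10.5500 * 1.00000000 * 0.68234389 - 9.9700 * 0.97921896 * 0.60421145 = 1.2999


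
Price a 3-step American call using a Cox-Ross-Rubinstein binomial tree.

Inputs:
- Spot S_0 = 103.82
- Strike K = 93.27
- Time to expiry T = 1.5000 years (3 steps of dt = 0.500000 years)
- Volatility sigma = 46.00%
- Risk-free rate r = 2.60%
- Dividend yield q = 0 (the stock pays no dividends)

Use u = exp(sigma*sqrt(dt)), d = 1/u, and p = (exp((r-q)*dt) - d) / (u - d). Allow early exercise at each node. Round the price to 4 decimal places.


Answer: Price = V(0,0) = 30.5879

Derivation:
dt = T/N = 0.500000
u = exp(sigma*sqrt(dt)) = 1.384403; d = 1/u = 0.722333
p = (exp((r-q)*dt) - d) / (u - d) = 0.439156
Discount per step: exp(-r*dt) = 0.987084
Stock lattice S(k, i) with i counting down-moves:
  k=0: S(0,0) = 103.8200
  k=1: S(1,0) = 143.7287; S(1,1) = 74.9926
  k=2: S(2,0) = 198.9785; S(2,1) = 103.8200; S(2,2) = 54.1696
  k=3: S(3,0) = 275.4665; S(3,1) = 143.7287; S(3,2) = 74.9926; S(3,3) = 39.1285
Terminal payoffs V(N, i) = max(S_T - K, 0):
  V(3,0) = 182.196490; V(3,1) = 50.458737; V(3,2) = 0.000000; V(3,3) = 0.000000
Backward induction: V(k, i) = exp(-r*dt) * [p * V(k+1, i) + (1-p) * V(k+1, i+1)]; then take max(V_cont, immediate exercise) for American.
  V(2,0) = exp(-r*dt) * [p*182.196490 + (1-p)*50.458737] = 106.913181; exercise = 105.708518; V(2,0) = max -> 106.913181
  V(2,1) = exp(-r*dt) * [p*50.458737 + (1-p)*0.000000] = 21.873037; exercise = 10.550000; V(2,1) = max -> 21.873037
  V(2,2) = exp(-r*dt) * [p*0.000000 + (1-p)*0.000000] = 0.000000; exercise = 0.000000; V(2,2) = max -> 0.000000
  V(1,0) = exp(-r*dt) * [p*106.913181 + (1-p)*21.873037] = 58.454040; exercise = 50.458737; V(1,0) = max -> 58.454040
  V(1,1) = exp(-r*dt) * [p*21.873037 + (1-p)*0.000000] = 9.481604; exercise = 0.000000; V(1,1) = max -> 9.481604
  V(0,0) = exp(-r*dt) * [p*58.454040 + (1-p)*9.481604] = 30.587891; exercise = 10.550000; V(0,0) = max -> 30.587891


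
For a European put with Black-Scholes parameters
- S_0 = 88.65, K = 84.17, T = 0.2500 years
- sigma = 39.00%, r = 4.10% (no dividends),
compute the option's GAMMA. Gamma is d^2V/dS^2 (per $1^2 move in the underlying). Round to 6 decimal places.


Answer: Gamma = 0.021165

Derivation:
d1 = 0.4159998425; d2 = 0.2209998425
phi(d1) = 0.3658739266; exp(-qT) = 1.0000000000; exp(-rT) = 0.9898023522
Gamma = exp(-qT) * phi(d1) / (S * sigma * sqrt(T)) = 1.0000000000 * 0.3658739266 / (88.6500 * 0.3900 * 0.5000000000) = 0.021165


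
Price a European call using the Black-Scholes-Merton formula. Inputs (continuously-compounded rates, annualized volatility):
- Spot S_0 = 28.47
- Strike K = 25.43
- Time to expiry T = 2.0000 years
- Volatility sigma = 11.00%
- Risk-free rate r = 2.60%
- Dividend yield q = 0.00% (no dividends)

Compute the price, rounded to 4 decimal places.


d1 = (ln(S/K) + (r - q + 0.5*sigma^2) * T) / (sigma * sqrt(T)) = 1.13793616
d2 = d1 - sigma * sqrt(T) = 0.98237266
exp(-rT) = 0.94932887; exp(-qT) = 1.00000000
C = S_0 * exp(-qT) * N(d1) - K * exp(-rT) * N(d2)
N(d1) = 0.87242643; N(d2) = 0.83704186
C = 28.4700 * 1.00000000 * 0.87242643 - 25.4300 * 0.94932887 * 0.83704186 = 4.6306

Answer: Price = 4.6306


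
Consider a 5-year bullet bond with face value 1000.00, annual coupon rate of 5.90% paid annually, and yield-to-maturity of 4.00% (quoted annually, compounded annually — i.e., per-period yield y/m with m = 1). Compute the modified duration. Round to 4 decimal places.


Coupon per period c = face * coupon_rate / m = 59.000000
Periods per year m = 1; per-period yield y/m = 0.040000
Number of cashflows N = 5
Cashflows (t years, CF_t, discount factor 1/(1+y/m)^(m*t), PV):
  t = 1.0000: CF_t = 59.000000, DF = 0.961538, PV = 56.730769
  t = 2.0000: CF_t = 59.000000, DF = 0.924556, PV = 54.548817
  t = 3.0000: CF_t = 59.000000, DF = 0.888996, PV = 52.450785
  t = 4.0000: CF_t = 59.000000, DF = 0.854804, PV = 50.433447
  t = 5.0000: CF_t = 1059.000000, DF = 0.821927, PV = 870.420806
Price P = sum_t PV_t = 1084.584624
First compute Macaulay numerator sum_t t * PV_t:
  t * PV_t at t = 1.0000: 56.730769
  t * PV_t at t = 2.0000: 109.097633
  t * PV_t at t = 3.0000: 157.352355
  t * PV_t at t = 4.0000: 201.733789
  t * PV_t at t = 5.0000: 4352.104030
Macaulay duration D = 4877.018577 / 1084.584624 = 4.496669
Modified duration = D / (1 + y/m) = 4.496669 / (1 + 0.040000) = 4.323721

Answer: Modified duration = 4.3237


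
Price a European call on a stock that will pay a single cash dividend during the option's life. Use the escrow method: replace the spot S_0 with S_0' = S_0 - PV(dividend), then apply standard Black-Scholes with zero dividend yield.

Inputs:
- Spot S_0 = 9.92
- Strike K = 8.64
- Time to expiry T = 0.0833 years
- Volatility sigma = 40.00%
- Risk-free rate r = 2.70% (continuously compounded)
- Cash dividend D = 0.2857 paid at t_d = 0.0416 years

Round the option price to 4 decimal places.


Answer: Price = 1.1079

Derivation:
PV(D) = D * exp(-r * t_d) = 0.2857 * 0.99887743 = 0.28537928
S_0' = S_0 - PV(D) = 9.9200 - 0.28537928 = 9.63462072
d1 = (ln(S_0'/K) + (r + sigma^2/2)*T) / (sigma*sqrt(T)) = 1.02101827
d2 = d1 - sigma*sqrt(T) = 0.90557132
exp(-rT) = 0.99775343
N(d1) = 0.84637711; N(d2) = 0.81741860
C = S_0' * N(d1) - K * exp(-rT) * N(d2) = 9.63462072 * 0.84637711 - 8.6400 * 0.99775343 * 0.81741860 = 1.1079


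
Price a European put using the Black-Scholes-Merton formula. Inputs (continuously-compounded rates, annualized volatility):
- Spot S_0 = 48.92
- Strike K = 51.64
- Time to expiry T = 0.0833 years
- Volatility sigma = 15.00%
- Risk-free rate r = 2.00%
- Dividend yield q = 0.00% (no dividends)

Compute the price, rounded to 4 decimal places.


Answer: Price = 2.7532

Derivation:
d1 = (ln(S/K) + (r - q + 0.5*sigma^2) * T) / (sigma * sqrt(T)) = -1.18974419
d2 = d1 - sigma * sqrt(T) = -1.23303680
exp(-rT) = 0.99833539; exp(-qT) = 1.00000000
P = K * exp(-rT) * N(-d2) - S_0 * exp(-qT) * N(-d1)
N(-d1) = 0.88292652; N(-d2) = 0.89121898
P = 51.6400 * 0.99833539 * 0.89121898 - 48.9200 * 1.00000000 * 0.88292652 = 2.7532


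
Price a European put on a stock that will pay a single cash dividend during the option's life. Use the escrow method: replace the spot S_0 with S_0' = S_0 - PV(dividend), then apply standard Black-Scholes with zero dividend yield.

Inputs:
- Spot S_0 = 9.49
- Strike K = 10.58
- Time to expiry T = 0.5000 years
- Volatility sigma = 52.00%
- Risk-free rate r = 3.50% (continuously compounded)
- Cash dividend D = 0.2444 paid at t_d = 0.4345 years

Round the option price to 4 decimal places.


Answer: Price = 2.0773

Derivation:
PV(D) = D * exp(-r * t_d) = 0.2444 * 0.98490755 = 0.24071141
S_0' = S_0 - PV(D) = 9.4900 - 0.24071141 = 9.24928859
d1 = (ln(S_0'/K) + (r + sigma^2/2)*T) / (sigma*sqrt(T)) = -0.13412942
d2 = d1 - sigma*sqrt(T) = -0.50182494
exp(-rT) = 0.98265224
N(-d1) = 0.55334988; N(-d2) = 0.69210467
P = K * exp(-rT) * N(-d2) - S_0' * N(-d1) = 10.5800 * 0.98265224 * 0.69210467 - 9.24928859 * 0.55334988 = 2.0773


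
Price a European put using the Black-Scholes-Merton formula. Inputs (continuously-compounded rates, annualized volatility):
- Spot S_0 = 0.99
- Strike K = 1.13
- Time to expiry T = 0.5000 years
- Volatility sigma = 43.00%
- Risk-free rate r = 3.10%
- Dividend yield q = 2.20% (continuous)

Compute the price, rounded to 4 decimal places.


Answer: Price = 0.2040

Derivation:
d1 = (ln(S/K) + (r - q + 0.5*sigma^2) * T) / (sigma * sqrt(T)) = -0.26818412
d2 = d1 - sigma * sqrt(T) = -0.57224004
exp(-rT) = 0.98461951; exp(-qT) = 0.98906028
P = K * exp(-rT) * N(-d2) - S_0 * exp(-qT) * N(-d1)
N(-d1) = 0.60572120; N(-d2) = 0.71642032
P = 1.1300 * 0.98461951 * 0.71642032 - 0.9900 * 0.98906028 * 0.60572120 = 0.2040


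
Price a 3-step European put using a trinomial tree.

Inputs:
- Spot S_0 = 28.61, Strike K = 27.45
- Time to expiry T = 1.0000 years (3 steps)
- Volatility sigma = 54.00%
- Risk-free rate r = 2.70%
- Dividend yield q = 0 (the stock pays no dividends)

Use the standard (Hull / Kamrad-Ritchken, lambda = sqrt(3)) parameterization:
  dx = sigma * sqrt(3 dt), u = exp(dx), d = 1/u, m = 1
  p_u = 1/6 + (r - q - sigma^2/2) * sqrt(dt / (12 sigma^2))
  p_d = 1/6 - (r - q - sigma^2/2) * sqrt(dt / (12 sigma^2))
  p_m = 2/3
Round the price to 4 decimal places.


Answer: Price = V(0,0) = 4.6189

Derivation:
dt = T/N = 0.333333; dx = sigma*sqrt(3*dt) = 0.540000
u = exp(dx) = 1.716007; d = 1/u = 0.582748
p_u = 0.130000, p_m = 0.666667, p_d = 0.203333
Discount per step: exp(-r*dt) = 0.991040
Stock lattice S(k, j) with j the centered position index:
  k=0: S(0,+0) = 28.6100
  k=1: S(1,-1) = 16.6724; S(1,+0) = 28.6100; S(1,+1) = 49.0950
  k=2: S(2,-2) = 9.7158; S(2,-1) = 16.6724; S(2,+0) = 28.6100; S(2,+1) = 49.0950; S(2,+2) = 84.2473
  k=3: S(3,-3) = 5.6619; S(3,-2) = 9.7158; S(3,-1) = 16.6724; S(3,+0) = 28.6100; S(3,+1) = 49.0950; S(3,+2) = 84.2473; S(3,+3) = 144.5689
Terminal payoffs V(N, j) = max(K - S_T, 0):
  V(3,-3) = 21.788118; V(3,-2) = 17.734172; V(3,-1) = 10.777572; V(3,+0) = 0.000000; V(3,+1) = 0.000000; V(3,+2) = 0.000000; V(3,+3) = 0.000000
Backward induction: V(k, j) = exp(-r*dt) * [p_u * V(k+1, j+1) + p_m * V(k+1, j) + p_d * V(k+1, j-1)]
  V(2,-2) = exp(-r*dt) * [p_u*10.777572 + p_m*17.734172 + p_d*21.788118] = 17.495942
  V(2,-1) = exp(-r*dt) * [p_u*0.000000 + p_m*10.777572 + p_d*17.734172] = 10.694313
  V(2,+0) = exp(-r*dt) * [p_u*0.000000 + p_m*0.000000 + p_d*10.777572] = 2.171805
  V(2,+1) = exp(-r*dt) * [p_u*0.000000 + p_m*0.000000 + p_d*0.000000] = 0.000000
  V(2,+2) = exp(-r*dt) * [p_u*0.000000 + p_m*0.000000 + p_d*0.000000] = 0.000000
  V(1,-1) = exp(-r*dt) * [p_u*2.171805 + p_m*10.694313 + p_d*17.495942] = 10.871104
  V(1,+0) = exp(-r*dt) * [p_u*0.000000 + p_m*2.171805 + p_d*10.694313] = 3.589925
  V(1,+1) = exp(-r*dt) * [p_u*0.000000 + p_m*0.000000 + p_d*2.171805] = 0.437644
  V(0,+0) = exp(-r*dt) * [p_u*0.437644 + p_m*3.589925 + p_d*10.871104] = 4.618878


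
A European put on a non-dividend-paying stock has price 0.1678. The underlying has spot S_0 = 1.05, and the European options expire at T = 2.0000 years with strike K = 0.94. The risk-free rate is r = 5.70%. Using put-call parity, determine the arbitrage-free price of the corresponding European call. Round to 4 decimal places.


Put-call parity: C - P = S_0 * exp(-qT) - K * exp(-rT).
S_0 * exp(-qT) = 1.0500 * 1.00000000 = 1.05000000
K * exp(-rT) = 0.9400 * 0.89225796 = 0.83872248
C = P + S*exp(-qT) - K*exp(-rT)
C = 0.1678 + 1.05000000 - 0.83872248 = 0.3791

Answer: Call price = 0.3791


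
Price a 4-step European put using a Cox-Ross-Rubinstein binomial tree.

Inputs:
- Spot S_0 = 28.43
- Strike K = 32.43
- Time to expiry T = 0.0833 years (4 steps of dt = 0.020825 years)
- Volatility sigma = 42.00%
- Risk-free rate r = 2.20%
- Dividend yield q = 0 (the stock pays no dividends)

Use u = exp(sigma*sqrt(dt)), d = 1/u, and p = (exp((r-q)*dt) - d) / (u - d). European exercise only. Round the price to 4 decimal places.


dt = T/N = 0.020825
u = exp(sigma*sqrt(dt)) = 1.062484; d = 1/u = 0.941191
p = (exp((r-q)*dt) - d) / (u - d) = 0.488630
Discount per step: exp(-r*dt) = 0.999542
Stock lattice S(k, i) with i counting down-moves:
  k=0: S(0,0) = 28.4300
  k=1: S(1,0) = 30.2064; S(1,1) = 26.7580
  k=2: S(2,0) = 32.0938; S(2,1) = 28.4300; S(2,2) = 25.1844
  k=3: S(3,0) = 34.0992; S(3,1) = 30.2064; S(3,2) = 26.7580; S(3,3) = 23.7033
  k=4: S(4,0) = 36.2299; S(4,1) = 32.0938; S(4,2) = 28.4300; S(4,3) = 25.1844; S(4,4) = 22.3094
Terminal payoffs V(N, i) = max(K - S_T, 0):
  V(4,0) = 0.000000; V(4,1) = 0.336156; V(4,2) = 4.000000; V(4,3) = 7.245578; V(4,4) = 10.120640
Backward induction: V(k, i) = exp(-r*dt) * [p * V(k+1, i) + (1-p) * V(k+1, i+1)].
  V(3,0) = exp(-r*dt) * [p*0.000000 + (1-p)*0.336156] = 0.171821
  V(3,1) = exp(-r*dt) * [p*0.336156 + (1-p)*4.000000] = 2.208723
  V(3,2) = exp(-r*dt) * [p*4.000000 + (1-p)*7.245578] = 5.657098
  V(3,3) = exp(-r*dt) * [p*7.245578 + (1-p)*10.120640] = 8.711806
  V(2,0) = exp(-r*dt) * [p*0.171821 + (1-p)*2.208723] = 1.212875
  V(2,1) = exp(-r*dt) * [p*2.208723 + (1-p)*5.657098] = 3.970298
  V(2,2) = exp(-r*dt) * [p*5.657098 + (1-p)*8.711806] = 7.215876
  V(1,0) = exp(-r*dt) * [p*1.212875 + (1-p)*3.970298] = 2.621736
  V(1,1) = exp(-r*dt) * [p*3.970298 + (1-p)*7.215876] = 5.627410
  V(0,0) = exp(-r*dt) * [p*2.621736 + (1-p)*5.627410] = 4.156842

Answer: Price = V(0,0) = 4.1568


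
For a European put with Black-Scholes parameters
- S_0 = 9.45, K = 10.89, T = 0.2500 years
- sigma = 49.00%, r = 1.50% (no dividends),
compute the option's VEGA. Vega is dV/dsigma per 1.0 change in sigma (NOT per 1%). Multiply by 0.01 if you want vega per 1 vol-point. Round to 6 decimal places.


d1 = -0.4410926344; d2 = -0.6860926344
phi(d1) = 0.3619606085; exp(-qT) = 1.0000000000; exp(-rT) = 0.9962570225
Vega = S * exp(-qT) * phi(d1) * sqrt(T) = 9.4500 * 1.0000000000 * 0.3619606085 * 0.5000000000 = 1.710264

Answer: Vega = 1.710264


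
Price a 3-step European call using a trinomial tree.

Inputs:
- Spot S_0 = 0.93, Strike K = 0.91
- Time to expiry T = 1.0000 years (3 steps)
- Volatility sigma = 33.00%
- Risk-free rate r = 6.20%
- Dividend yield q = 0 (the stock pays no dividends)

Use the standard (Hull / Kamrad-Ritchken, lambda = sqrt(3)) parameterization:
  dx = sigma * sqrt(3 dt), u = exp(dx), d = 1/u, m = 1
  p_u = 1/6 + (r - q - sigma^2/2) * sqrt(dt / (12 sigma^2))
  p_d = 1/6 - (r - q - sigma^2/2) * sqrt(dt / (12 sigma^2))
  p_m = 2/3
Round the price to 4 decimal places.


dt = T/N = 0.333333; dx = sigma*sqrt(3*dt) = 0.330000
u = exp(dx) = 1.390968; d = 1/u = 0.718924
p_u = 0.170480, p_m = 0.666667, p_d = 0.162854
Discount per step: exp(-r*dt) = 0.979545
Stock lattice S(k, j) with j the centered position index:
  k=0: S(0,+0) = 0.9300
  k=1: S(1,-1) = 0.6686; S(1,+0) = 0.9300; S(1,+1) = 1.2936
  k=2: S(2,-2) = 0.4807; S(2,-1) = 0.6686; S(2,+0) = 0.9300; S(2,+1) = 1.2936; S(2,+2) = 1.7994
  k=3: S(3,-3) = 0.3456; S(3,-2) = 0.4807; S(3,-1) = 0.6686; S(3,+0) = 0.9300; S(3,+1) = 1.2936; S(3,+2) = 1.7994; S(3,+3) = 2.5028
Terminal payoffs V(N, j) = max(S_T - K, 0):
  V(3,-3) = 0.000000; V(3,-2) = 0.000000; V(3,-1) = 0.000000; V(3,+0) = 0.020000; V(3,+1) = 0.383600; V(3,+2) = 0.889357; V(3,+3) = 1.592848
Backward induction: V(k, j) = exp(-r*dt) * [p_u * V(k+1, j+1) + p_m * V(k+1, j) + p_d * V(k+1, j-1)]
  V(2,-2) = exp(-r*dt) * [p_u*0.000000 + p_m*0.000000 + p_d*0.000000] = 0.000000
  V(2,-1) = exp(-r*dt) * [p_u*0.020000 + p_m*0.000000 + p_d*0.000000] = 0.003340
  V(2,+0) = exp(-r*dt) * [p_u*0.383600 + p_m*0.020000 + p_d*0.000000] = 0.077119
  V(2,+1) = exp(-r*dt) * [p_u*0.889357 + p_m*0.383600 + p_d*0.020000] = 0.402209
  V(2,+2) = exp(-r*dt) * [p_u*1.592848 + p_m*0.889357 + p_d*0.383600] = 0.907964
  V(1,-1) = exp(-r*dt) * [p_u*0.077119 + p_m*0.003340 + p_d*0.000000] = 0.015059
  V(1,+0) = exp(-r*dt) * [p_u*0.402209 + p_m*0.077119 + p_d*0.003340] = 0.118060
  V(1,+1) = exp(-r*dt) * [p_u*0.907964 + p_m*0.402209 + p_d*0.077119] = 0.426580
  V(0,+0) = exp(-r*dt) * [p_u*0.426580 + p_m*0.118060 + p_d*0.015059] = 0.150735

Answer: Price = V(0,0) = 0.1507


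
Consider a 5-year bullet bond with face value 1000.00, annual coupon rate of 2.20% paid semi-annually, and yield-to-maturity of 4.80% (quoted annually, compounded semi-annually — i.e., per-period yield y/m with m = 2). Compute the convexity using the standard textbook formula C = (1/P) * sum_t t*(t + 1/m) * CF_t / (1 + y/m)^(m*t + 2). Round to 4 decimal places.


Answer: Convexity = 24.4459

Derivation:
Coupon per period c = face * coupon_rate / m = 11.000000
Periods per year m = 2; per-period yield y/m = 0.024000
Number of cashflows N = 10
Cashflows (t years, CF_t, discount factor 1/(1+y/m)^(m*t), PV):
  t = 0.5000: CF_t = 11.000000, DF = 0.976562, PV = 10.742188
  t = 1.0000: CF_t = 11.000000, DF = 0.953674, PV = 10.490417
  t = 1.5000: CF_t = 11.000000, DF = 0.931323, PV = 10.244548
  t = 2.0000: CF_t = 11.000000, DF = 0.909495, PV = 10.004442
  t = 2.5000: CF_t = 11.000000, DF = 0.888178, PV = 9.769963
  t = 3.0000: CF_t = 11.000000, DF = 0.867362, PV = 9.540979
  t = 3.5000: CF_t = 11.000000, DF = 0.847033, PV = 9.317362
  t = 4.0000: CF_t = 11.000000, DF = 0.827181, PV = 9.098987
  t = 4.5000: CF_t = 11.000000, DF = 0.807794, PV = 8.885729
  t = 5.0000: CF_t = 1011.000000, DF = 0.788861, PV = 797.538375
Price P = sum_t PV_t = 885.632990
Convexity numerator sum_t t*(t + 1/m) * CF_t / (1+y/m)^(m*t + 2):
  t = 0.5000: term = 5.122274
  t = 1.0000: term = 15.006663
  t = 1.5000: term = 29.309888
  t = 2.0000: term = 47.704896
  t = 2.5000: term = 69.880218
  t = 3.0000: term = 95.539361
  t = 3.5000: term = 124.400209
  t = 4.0000: term = 156.194459
  t = 4.5000: term = 190.667064
  t = 5.0000: term = 20916.276281
Convexity = (1/P) * sum = 21650.101313 / 885.632990 = 24.445907


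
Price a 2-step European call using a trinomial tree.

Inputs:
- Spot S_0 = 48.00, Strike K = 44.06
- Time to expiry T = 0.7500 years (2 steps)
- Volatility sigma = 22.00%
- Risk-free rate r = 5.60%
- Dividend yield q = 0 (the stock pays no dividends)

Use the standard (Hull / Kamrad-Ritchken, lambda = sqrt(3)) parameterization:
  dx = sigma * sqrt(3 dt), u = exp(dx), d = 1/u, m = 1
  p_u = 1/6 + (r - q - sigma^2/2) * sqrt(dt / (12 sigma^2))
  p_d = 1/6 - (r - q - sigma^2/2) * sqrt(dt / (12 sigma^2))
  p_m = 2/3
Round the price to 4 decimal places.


dt = T/N = 0.375000; dx = sigma*sqrt(3*dt) = 0.233345
u = exp(dx) = 1.262817; d = 1/u = 0.791880
p_u = 0.192219, p_m = 0.666667, p_d = 0.141114
Discount per step: exp(-r*dt) = 0.979219
Stock lattice S(k, j) with j the centered position index:
  k=0: S(0,+0) = 48.0000
  k=1: S(1,-1) = 38.0102; S(1,+0) = 48.0000; S(1,+1) = 60.6152
  k=2: S(2,-2) = 30.0996; S(2,-1) = 38.0102; S(2,+0) = 48.0000; S(2,+1) = 60.6152; S(2,+2) = 76.5460
Terminal payoffs V(N, j) = max(S_T - K, 0):
  V(2,-2) = 0.000000; V(2,-1) = 0.000000; V(2,+0) = 3.940000; V(2,+1) = 16.555234; V(2,+2) = 32.485971
Backward induction: V(k, j) = exp(-r*dt) * [p_u * V(k+1, j+1) + p_m * V(k+1, j) + p_d * V(k+1, j-1)]
  V(1,-1) = exp(-r*dt) * [p_u*3.940000 + p_m*0.000000 + p_d*0.000000] = 0.741604
  V(1,+0) = exp(-r*dt) * [p_u*16.555234 + p_m*3.940000 + p_d*0.000000] = 5.688181
  V(1,+1) = exp(-r*dt) * [p_u*32.485971 + p_m*16.555234 + p_d*3.940000] = 17.466556
  V(0,+0) = exp(-r*dt) * [p_u*17.466556 + p_m*5.688181 + p_d*0.741604] = 7.103425

Answer: Price = V(0,0) = 7.1034


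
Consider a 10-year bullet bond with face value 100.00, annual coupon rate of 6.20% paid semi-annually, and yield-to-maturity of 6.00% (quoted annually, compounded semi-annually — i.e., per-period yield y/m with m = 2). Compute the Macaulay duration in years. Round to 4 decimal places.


Coupon per period c = face * coupon_rate / m = 3.100000
Periods per year m = 2; per-period yield y/m = 0.030000
Number of cashflows N = 20
Cashflows (t years, CF_t, discount factor 1/(1+y/m)^(m*t), PV):
  t = 0.5000: CF_t = 3.100000, DF = 0.970874, PV = 3.009709
  t = 1.0000: CF_t = 3.100000, DF = 0.942596, PV = 2.922047
  t = 1.5000: CF_t = 3.100000, DF = 0.915142, PV = 2.836939
  t = 2.0000: CF_t = 3.100000, DF = 0.888487, PV = 2.754310
  t = 2.5000: CF_t = 3.100000, DF = 0.862609, PV = 2.674087
  t = 3.0000: CF_t = 3.100000, DF = 0.837484, PV = 2.596201
  t = 3.5000: CF_t = 3.100000, DF = 0.813092, PV = 2.520584
  t = 4.0000: CF_t = 3.100000, DF = 0.789409, PV = 2.447169
  t = 4.5000: CF_t = 3.100000, DF = 0.766417, PV = 2.375892
  t = 5.0000: CF_t = 3.100000, DF = 0.744094, PV = 2.306691
  t = 5.5000: CF_t = 3.100000, DF = 0.722421, PV = 2.239506
  t = 6.0000: CF_t = 3.100000, DF = 0.701380, PV = 2.174278
  t = 6.5000: CF_t = 3.100000, DF = 0.680951, PV = 2.110949
  t = 7.0000: CF_t = 3.100000, DF = 0.661118, PV = 2.049465
  t = 7.5000: CF_t = 3.100000, DF = 0.641862, PV = 1.989772
  t = 8.0000: CF_t = 3.100000, DF = 0.623167, PV = 1.931818
  t = 8.5000: CF_t = 3.100000, DF = 0.605016, PV = 1.875551
  t = 9.0000: CF_t = 3.100000, DF = 0.587395, PV = 1.820923
  t = 9.5000: CF_t = 3.100000, DF = 0.570286, PV = 1.767887
  t = 10.0000: CF_t = 103.100000, DF = 0.553676, PV = 57.083970
Price P = sum_t PV_t = 101.487747
Macaulay numerator sum_t t * PV_t:
  t * PV_t at t = 0.5000: 1.504854
  t * PV_t at t = 1.0000: 2.922047
  t * PV_t at t = 1.5000: 4.255409
  t * PV_t at t = 2.0000: 5.508620
  t * PV_t at t = 2.5000: 6.685218
  t * PV_t at t = 3.0000: 7.788604
  t * PV_t at t = 3.5000: 8.822043
  t * PV_t at t = 4.0000: 9.788675
  t * PV_t at t = 4.5000: 10.691513
  t * PV_t at t = 5.0000: 11.533456
  t * PV_t at t = 5.5000: 12.317283
  t * PV_t at t = 6.0000: 13.045666
  t * PV_t at t = 6.5000: 13.721170
  t * PV_t at t = 7.0000: 14.346256
  t * PV_t at t = 7.5000: 14.923290
  t * PV_t at t = 8.0000: 15.454540
  t * PV_t at t = 8.5000: 15.942183
  t * PV_t at t = 9.0000: 16.388310
  t * PV_t at t = 9.5000: 16.794923
  t * PV_t at t = 10.0000: 570.839703
Macaulay duration D = (sum_t t * PV_t) / P = 773.273762 / 101.487747 = 7.619380

Answer: Macaulay duration = 7.6194 years


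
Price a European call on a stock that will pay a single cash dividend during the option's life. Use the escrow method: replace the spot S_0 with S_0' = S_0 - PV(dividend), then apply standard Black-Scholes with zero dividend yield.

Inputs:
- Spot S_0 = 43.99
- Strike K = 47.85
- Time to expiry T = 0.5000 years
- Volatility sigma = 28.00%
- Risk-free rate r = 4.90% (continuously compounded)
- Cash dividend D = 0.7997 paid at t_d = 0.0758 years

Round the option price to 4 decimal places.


PV(D) = D * exp(-r * t_d) = 0.7997 * 0.99629269 = 0.79673526
S_0' = S_0 - PV(D) = 43.9900 - 0.79673526 = 43.19326474
d1 = (ln(S_0'/K) + (r + sigma^2/2)*T) / (sigma*sqrt(T)) = -0.29439150
d2 = d1 - sigma*sqrt(T) = -0.49238140
exp(-rT) = 0.97579769
N(d1) = 0.38422938; N(d2) = 0.31122487
C = S_0' * N(d1) - K * exp(-rT) * N(d2) = 43.19326474 * 0.38422938 - 47.8500 * 0.97579769 * 0.31122487 = 2.0644

Answer: Price = 2.0644


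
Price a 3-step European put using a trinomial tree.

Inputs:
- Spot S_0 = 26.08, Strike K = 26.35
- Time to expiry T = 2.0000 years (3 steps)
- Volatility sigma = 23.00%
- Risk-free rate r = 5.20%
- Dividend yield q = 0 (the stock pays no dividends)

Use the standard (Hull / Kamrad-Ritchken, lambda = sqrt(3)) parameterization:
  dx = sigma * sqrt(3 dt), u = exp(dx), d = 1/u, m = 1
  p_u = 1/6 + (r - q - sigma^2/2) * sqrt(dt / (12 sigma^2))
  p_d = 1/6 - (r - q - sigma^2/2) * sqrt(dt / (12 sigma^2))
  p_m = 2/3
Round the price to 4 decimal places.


dt = T/N = 0.666667; dx = sigma*sqrt(3*dt) = 0.325269
u = exp(dx) = 1.384403; d = 1/u = 0.722333
p_u = 0.192850, p_m = 0.666667, p_d = 0.140483
Discount per step: exp(-r*dt) = 0.965927
Stock lattice S(k, j) with j the centered position index:
  k=0: S(0,+0) = 26.0800
  k=1: S(1,-1) = 18.8384; S(1,+0) = 26.0800; S(1,+1) = 36.1052
  k=2: S(2,-2) = 13.6076; S(2,-1) = 18.8384; S(2,+0) = 26.0800; S(2,+1) = 36.1052; S(2,+2) = 49.9842
  k=3: S(3,-3) = 9.8292; S(3,-2) = 13.6076; S(3,-1) = 18.8384; S(3,+0) = 26.0800; S(3,+1) = 36.1052; S(3,+2) = 49.9842; S(3,+3) = 69.1983
Terminal payoffs V(N, j) = max(K - S_T, 0):
  V(3,-3) = 16.520762; V(3,-2) = 12.742372; V(3,-1) = 7.511557; V(3,+0) = 0.270000; V(3,+1) = 0.000000; V(3,+2) = 0.000000; V(3,+3) = 0.000000
Backward induction: V(k, j) = exp(-r*dt) * [p_u * V(k+1, j+1) + p_m * V(k+1, j) + p_d * V(k+1, j-1)]
  V(2,-2) = exp(-r*dt) * [p_u*7.511557 + p_m*12.742372 + p_d*16.520762] = 11.846528
  V(2,-1) = exp(-r*dt) * [p_u*0.270000 + p_m*7.511557 + p_d*12.742372] = 6.616471
  V(2,+0) = exp(-r*dt) * [p_u*0.000000 + p_m*0.270000 + p_d*7.511557] = 1.193160
  V(2,+1) = exp(-r*dt) * [p_u*0.000000 + p_m*0.000000 + p_d*0.270000] = 0.036638
  V(2,+2) = exp(-r*dt) * [p_u*0.000000 + p_m*0.000000 + p_d*0.000000] = 0.000000
  V(1,-1) = exp(-r*dt) * [p_u*1.193160 + p_m*6.616471 + p_d*11.846528] = 6.090481
  V(1,+0) = exp(-r*dt) * [p_u*0.036638 + p_m*1.193160 + p_d*6.616471] = 1.672994
  V(1,+1) = exp(-r*dt) * [p_u*0.000000 + p_m*0.036638 + p_d*1.193160] = 0.185501
  V(0,+0) = exp(-r*dt) * [p_u*0.185501 + p_m*1.672994 + p_d*6.090481] = 1.938340

Answer: Price = V(0,0) = 1.9383


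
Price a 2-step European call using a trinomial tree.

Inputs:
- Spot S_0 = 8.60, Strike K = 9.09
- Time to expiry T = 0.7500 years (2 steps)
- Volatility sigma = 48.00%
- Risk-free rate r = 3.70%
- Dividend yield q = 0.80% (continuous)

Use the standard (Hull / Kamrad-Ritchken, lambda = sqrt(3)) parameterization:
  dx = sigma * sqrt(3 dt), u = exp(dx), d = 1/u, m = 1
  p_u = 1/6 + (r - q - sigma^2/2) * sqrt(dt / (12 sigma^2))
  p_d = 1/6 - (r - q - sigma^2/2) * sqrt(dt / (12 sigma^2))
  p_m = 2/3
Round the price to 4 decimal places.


Answer: Price = V(0,0) = 1.1737

Derivation:
dt = T/N = 0.375000; dx = sigma*sqrt(3*dt) = 0.509117
u = exp(dx) = 1.663821; d = 1/u = 0.601026
p_u = 0.134921, p_m = 0.666667, p_d = 0.198413
Discount per step: exp(-r*dt) = 0.986221
Stock lattice S(k, j) with j the centered position index:
  k=0: S(0,+0) = 8.6000
  k=1: S(1,-1) = 5.1688; S(1,+0) = 8.6000; S(1,+1) = 14.3089
  k=2: S(2,-2) = 3.1066; S(2,-1) = 5.1688; S(2,+0) = 8.6000; S(2,+1) = 14.3089; S(2,+2) = 23.8074
Terminal payoffs V(N, j) = max(S_T - K, 0):
  V(2,-2) = 0.000000; V(2,-1) = 0.000000; V(2,+0) = 0.000000; V(2,+1) = 5.218862; V(2,+2) = 14.717388
Backward induction: V(k, j) = exp(-r*dt) * [p_u * V(k+1, j+1) + p_m * V(k+1, j) + p_d * V(k+1, j-1)]
  V(1,-1) = exp(-r*dt) * [p_u*0.000000 + p_m*0.000000 + p_d*0.000000] = 0.000000
  V(1,+0) = exp(-r*dt) * [p_u*5.218862 + p_m*0.000000 + p_d*0.000000] = 0.694429
  V(1,+1) = exp(-r*dt) * [p_u*14.717388 + p_m*5.218862 + p_d*0.000000] = 5.389617
  V(0,+0) = exp(-r*dt) * [p_u*5.389617 + p_m*0.694429 + p_d*0.000000] = 1.173724
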